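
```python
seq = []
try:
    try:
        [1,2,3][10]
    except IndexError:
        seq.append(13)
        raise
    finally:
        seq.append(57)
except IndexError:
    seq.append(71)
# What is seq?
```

Step-by-step execution trace:
1. Inner try: `[1,2,3][10]` raises IndexError.
2. Inner `except IndexError` matches → `seq.append(13)` → seq = [13].
3. bare `raise` re-raises IndexError.
4. Inner `finally` runs during unwinding: `seq.append(57)` → seq = [13, 57].
5. Outer `except IndexError` matches → `seq.append(71)` → seq = [13, 57, 71].
Result: [13, 57, 71]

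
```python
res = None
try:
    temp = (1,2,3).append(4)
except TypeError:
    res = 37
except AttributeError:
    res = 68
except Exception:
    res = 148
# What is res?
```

Step-by-step execution trace:
1. `temp = (1,2,3).append(4)` raises AttributeError.
2. `except TypeError` does not match AttributeError; skipped.
3. `except AttributeError` matches → res = 68.
4. Remaining except clauses are skipped.
Result: 68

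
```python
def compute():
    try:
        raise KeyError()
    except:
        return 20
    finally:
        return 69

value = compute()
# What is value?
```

Step-by-step execution trace:
1. `compute()` enters try: `raise KeyError()` raises KeyError.
2. bare `except` matches → `return 20` sets pending return value 20.
3. Before returning, `finally: return 69` runs and overrides the pending return.
4. compute() returns 69 → value = 69.
Result: 69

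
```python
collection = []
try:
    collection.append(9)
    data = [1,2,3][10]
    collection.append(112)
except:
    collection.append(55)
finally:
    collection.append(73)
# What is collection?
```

Step-by-step execution trace:
1. try: `collection.append(9)` → collection = [9].
2. `data = [1,2,3][10]` raises IndexError; `collection.append(112)` is not reached.
3. bare `except` matches → `collection.append(55)` → collection = [9, 55].
4. finally always runs: `collection.append(73)` → collection = [9, 55, 73].
Result: [9, 55, 73]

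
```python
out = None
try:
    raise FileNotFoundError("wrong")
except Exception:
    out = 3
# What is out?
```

Step-by-step execution trace:
1. `raise FileNotFoundError(...)` raises FileNotFoundError.
2. `except Exception` matches (FileNotFoundError is a subclass of Exception) → out = 3.
Result: 3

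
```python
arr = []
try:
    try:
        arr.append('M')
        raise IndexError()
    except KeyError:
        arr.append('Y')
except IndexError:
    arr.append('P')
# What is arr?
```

Step-by-step execution trace:
1. Inner try: `arr.append('M')` → arr = ['M'].
2. `raise IndexError()` raises IndexError.
3. Inner `except KeyError` does not match IndexError; exception propagates to outer try.
4. Outer `except IndexError` matches → `arr.append('P')` → arr = ['M', 'P'].
Result: ['M', 'P']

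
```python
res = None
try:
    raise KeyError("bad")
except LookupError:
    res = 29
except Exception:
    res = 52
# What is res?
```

Step-by-step execution trace:
1. `raise KeyError(...)` raises KeyError.
2. `except LookupError` matches (KeyError is a subclass of LookupError) → res = 29.
3. `except Exception` is not reached.
Result: 29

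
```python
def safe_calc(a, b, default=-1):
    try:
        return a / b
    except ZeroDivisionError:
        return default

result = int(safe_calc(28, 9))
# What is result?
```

Step-by-step execution trace:
1. `safe_calc(28, 9)` enters try: `return 28 / 9` → returns 3.111111111111111. No exception raised.
2. `except ZeroDivisionError` is skipped.
3. `int(3.111111111111111)` → 3 → result = 3.
Result: 3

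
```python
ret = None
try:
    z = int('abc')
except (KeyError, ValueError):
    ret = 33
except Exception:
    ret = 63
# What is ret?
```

Step-by-step execution trace:
1. `z = int('abc')` raises ValueError.
2. `except (KeyError, ValueError)` matches (ValueError is in the tuple) → ret = 33.
3. `except Exception` is not reached.
Result: 33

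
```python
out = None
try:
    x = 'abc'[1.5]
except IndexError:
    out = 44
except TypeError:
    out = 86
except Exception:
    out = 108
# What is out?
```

Step-by-step execution trace:
1. `x = 'abc'[1.5]` raises TypeError.
2. `except IndexError` does not match TypeError; skipped.
3. `except TypeError` matches → out = 86.
4. Remaining except clauses are skipped.
Result: 86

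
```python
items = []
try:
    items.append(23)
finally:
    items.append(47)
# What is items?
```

Step-by-step execution trace:
1. try: `items.append(23)` → items = [23].
2. The try body completes without raising.
3. finally always runs: `items.append(47)` → items = [23, 47].
Result: [23, 47]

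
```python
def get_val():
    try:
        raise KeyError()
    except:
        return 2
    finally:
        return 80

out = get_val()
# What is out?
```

Step-by-step execution trace:
1. `get_val()` enters try: `raise KeyError()` raises KeyError.
2. bare `except` matches → `return 2` sets pending return value 2.
3. Before returning, `finally: return 80` runs and overrides the pending return.
4. get_val() returns 80 → out = 80.
Result: 80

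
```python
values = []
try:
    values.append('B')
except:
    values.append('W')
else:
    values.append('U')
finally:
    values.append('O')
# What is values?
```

Step-by-step execution trace:
1. try: `values.append('B')` → values = ['B']. No exception raised.
2. `except` is skipped.
3. `else` runs: `values.append('U')` → values = ['B', 'U'].
4. `finally` always runs: `values.append('O')` → values = ['B', 'U', 'O'].
Result: ['B', 'U', 'O']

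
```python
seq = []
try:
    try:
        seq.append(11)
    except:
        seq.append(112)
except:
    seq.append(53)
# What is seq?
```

Step-by-step execution trace:
1. Inner try: `seq.append(11)` → seq = [11]. No exception raised.
2. Inner `except` is skipped.
3. Inner try completes normally; outer `except` is skipped.
Result: [11]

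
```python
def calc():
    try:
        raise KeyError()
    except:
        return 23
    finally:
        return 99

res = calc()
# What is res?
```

Step-by-step execution trace:
1. `calc()` enters try: `raise KeyError()` raises KeyError.
2. bare `except` matches → `return 23` sets pending return value 23.
3. Before returning, `finally: return 99` runs and overrides the pending return.
4. calc() returns 99 → res = 99.
Result: 99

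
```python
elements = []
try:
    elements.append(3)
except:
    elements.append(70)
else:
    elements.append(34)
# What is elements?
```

Step-by-step execution trace:
1. try: `elements.append(3)` → elements = [3]. No exception raised.
2. `except` is skipped.
3. `else` runs (try completed without exception): `elements.append(34)` → elements = [3, 34].
Result: [3, 34]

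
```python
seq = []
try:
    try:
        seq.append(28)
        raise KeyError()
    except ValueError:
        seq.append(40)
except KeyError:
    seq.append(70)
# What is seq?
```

Step-by-step execution trace:
1. Inner try: `seq.append(28)` → seq = [28].
2. `raise KeyError()` raises KeyError.
3. Inner `except ValueError` does not match KeyError; exception propagates to outer try.
4. Outer `except KeyError` matches → `seq.append(70)` → seq = [28, 70].
Result: [28, 70]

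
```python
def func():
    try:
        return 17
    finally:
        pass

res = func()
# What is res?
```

Step-by-step execution trace:
1. `func()` enters try: `return 17` sets pending return value 17.
2. Before returning, `finally: pass` runs (no effect).
3. func() returns 17 → res = 17.
Result: 17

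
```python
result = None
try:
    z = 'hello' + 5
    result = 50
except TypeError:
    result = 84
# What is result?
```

Step-by-step execution trace:
1. `z = 'hello' + 5` raises TypeError.
2. `result = 50` is not reached.
3. `except TypeError` matches → result = 84.
Result: 84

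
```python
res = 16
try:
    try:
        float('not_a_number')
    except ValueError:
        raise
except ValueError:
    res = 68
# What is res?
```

Step-by-step execution trace:
1. Inner try: `float('not_a_number')` raises ValueError.
2. Inner `except ValueError` matches; bare `raise` re-raises the same ValueError.
3. Outer `except ValueError` matches → res = 68.
Result: 68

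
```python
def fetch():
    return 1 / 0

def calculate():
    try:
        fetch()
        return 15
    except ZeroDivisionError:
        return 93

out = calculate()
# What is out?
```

Step-by-step execution trace:
1. `calculate()` calls `fetch()`.
2. `fetch()` evaluates `1 / 0`, which raises ZeroDivisionError; it propagates to the caller.
3. `return 15` is not reached.
4. `except ZeroDivisionError` in calculate matches → returns 93.
5. out = 93.
Result: 93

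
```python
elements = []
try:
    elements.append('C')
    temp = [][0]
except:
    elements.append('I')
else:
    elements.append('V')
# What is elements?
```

Step-by-step execution trace:
1. try: `elements.append('C')` → elements = ['C'].
2. `temp = [][0]` raises IndexError.
3. bare `except` matches → `elements.append('I')` → elements = ['C', 'I'].
4. `else` is skipped (an exception was raised).
Result: ['C', 'I']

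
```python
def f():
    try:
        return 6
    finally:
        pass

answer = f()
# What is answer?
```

Step-by-step execution trace:
1. `f()` enters try: `return 6` sets pending return value 6.
2. Before returning, `finally: pass` runs (no effect).
3. f() returns 6 → answer = 6.
Result: 6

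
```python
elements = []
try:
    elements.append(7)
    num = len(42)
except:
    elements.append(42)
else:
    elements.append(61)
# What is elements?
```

Step-by-step execution trace:
1. try: `elements.append(7)` → elements = [7].
2. `num = len(42)` raises TypeError.
3. bare `except` matches → `elements.append(42)` → elements = [7, 42].
4. `else` is skipped (an exception was raised).
Result: [7, 42]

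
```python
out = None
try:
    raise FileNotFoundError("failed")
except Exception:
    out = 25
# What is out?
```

Step-by-step execution trace:
1. `raise FileNotFoundError(...)` raises FileNotFoundError.
2. `except Exception` matches (FileNotFoundError is a subclass of Exception) → out = 25.
Result: 25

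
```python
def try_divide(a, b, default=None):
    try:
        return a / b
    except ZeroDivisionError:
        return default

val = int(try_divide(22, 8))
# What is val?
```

Step-by-step execution trace:
1. `try_divide(22, 8)` enters try: `return 22 / 8` → returns 2.75. No exception raised.
2. `except ZeroDivisionError` is skipped.
3. `int(2.75)` → 2 → val = 2.
Result: 2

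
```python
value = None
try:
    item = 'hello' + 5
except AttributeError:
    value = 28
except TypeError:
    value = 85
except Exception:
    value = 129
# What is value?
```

Step-by-step execution trace:
1. `item = 'hello' + 5` raises TypeError.
2. `except AttributeError` does not match TypeError; skipped.
3. `except TypeError` matches → value = 85.
4. Remaining except clauses are skipped.
Result: 85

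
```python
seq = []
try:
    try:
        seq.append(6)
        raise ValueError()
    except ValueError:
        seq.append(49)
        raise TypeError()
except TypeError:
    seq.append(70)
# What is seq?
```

Step-by-step execution trace:
1. Inner try: `seq.append(6)` → seq = [6].
2. `raise ValueError()` raises ValueError.
3. Inner `except ValueError` matches → `seq.append(49)` → seq = [6, 49].
4. `raise TypeError()` raises TypeError; propagates to outer try.
5. Outer `except TypeError` matches → `seq.append(70)` → seq = [6, 49, 70].
Result: [6, 49, 70]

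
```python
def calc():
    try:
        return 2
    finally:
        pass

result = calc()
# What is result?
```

Step-by-step execution trace:
1. `calc()` enters try: `return 2` sets pending return value 2.
2. Before returning, `finally: pass` runs (no effect).
3. calc() returns 2 → result = 2.
Result: 2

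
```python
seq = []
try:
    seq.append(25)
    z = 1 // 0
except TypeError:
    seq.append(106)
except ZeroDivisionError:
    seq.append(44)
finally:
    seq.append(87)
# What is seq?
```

Step-by-step execution trace:
1. try: `seq.append(25)` → seq = [25].
2. `z = 1 // 0` raises ZeroDivisionError.
3. `except TypeError` does not match ZeroDivisionError; skipped.
4. `except ZeroDivisionError` matches → `seq.append(44)` → seq = [25, 44].
5. finally always runs: `seq.append(87)` → seq = [25, 44, 87].
Result: [25, 44, 87]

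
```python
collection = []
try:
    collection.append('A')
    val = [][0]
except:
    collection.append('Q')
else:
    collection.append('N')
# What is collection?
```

Step-by-step execution trace:
1. try: `collection.append('A')` → collection = ['A'].
2. `val = [][0]` raises IndexError.
3. bare `except` matches → `collection.append('Q')` → collection = ['A', 'Q'].
4. `else` is skipped (an exception was raised).
Result: ['A', 'Q']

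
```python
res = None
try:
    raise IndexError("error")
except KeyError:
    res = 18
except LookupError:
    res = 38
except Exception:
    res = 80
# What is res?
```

Step-by-step execution trace:
1. `raise IndexError(...)` raises IndexError.
2. `except KeyError` does not match (IndexError is not a subclass of KeyError); skipped.
3. `except LookupError` matches (IndexError is a subclass of LookupError) → res = 38.
4. `except Exception` is not reached.
Result: 38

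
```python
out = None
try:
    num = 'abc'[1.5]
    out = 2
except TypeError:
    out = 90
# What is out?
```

Step-by-step execution trace:
1. `num = 'abc'[1.5]` raises TypeError.
2. `out = 2` is not reached.
3. `except TypeError` matches → out = 90.
Result: 90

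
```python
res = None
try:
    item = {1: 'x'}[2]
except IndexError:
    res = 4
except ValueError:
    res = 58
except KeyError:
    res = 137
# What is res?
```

Step-by-step execution trace:
1. `item = {1: 'x'}[2]` raises KeyError.
2. `except IndexError` does not match KeyError; skipped.
3. `except ValueError` does not match KeyError; skipped.
4. `except KeyError` matches → res = 137.
Result: 137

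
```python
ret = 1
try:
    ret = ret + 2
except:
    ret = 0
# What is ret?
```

Step-by-step execution trace:
1. ret starts at 1.
2. try: `ret = ret + 2` → ret = 3. No exception raised.
3. `except` is skipped.
Result: 3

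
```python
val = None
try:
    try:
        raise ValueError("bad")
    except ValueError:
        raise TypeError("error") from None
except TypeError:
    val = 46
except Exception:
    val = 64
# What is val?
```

Step-by-step execution trace:
1. Inner try raises ValueError; inner `except ValueError` catches it.
2. `raise TypeError(...) from None` raises TypeError (from None suppresses __context__, but the active exception is still TypeError).
3. Outer `except TypeError` matches → val = 46.
4. `except Exception` is not reached.
Result: 46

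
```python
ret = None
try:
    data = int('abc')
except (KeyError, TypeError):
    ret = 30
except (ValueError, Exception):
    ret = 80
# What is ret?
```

Step-by-step execution trace:
1. `data = int('abc')` raises ValueError.
2. `except (KeyError, TypeError)` does not match ValueError; skipped.
3. `except (ValueError, Exception)` matches (ValueError is in the tuple) → ret = 80.
Result: 80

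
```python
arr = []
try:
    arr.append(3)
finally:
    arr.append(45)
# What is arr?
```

Step-by-step execution trace:
1. try: `arr.append(3)` → arr = [3].
2. The try body completes without raising.
3. finally always runs: `arr.append(45)` → arr = [3, 45].
Result: [3, 45]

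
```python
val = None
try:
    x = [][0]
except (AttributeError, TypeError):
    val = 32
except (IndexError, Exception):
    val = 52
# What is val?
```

Step-by-step execution trace:
1. `x = [][0]` raises IndexError.
2. `except (AttributeError, TypeError)` does not match IndexError; skipped.
3. `except (IndexError, Exception)` matches (IndexError is in the tuple) → val = 52.
Result: 52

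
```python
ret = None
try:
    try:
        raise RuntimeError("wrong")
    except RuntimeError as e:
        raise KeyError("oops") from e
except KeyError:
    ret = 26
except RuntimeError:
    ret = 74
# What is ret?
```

Step-by-step execution trace:
1. Inner try raises RuntimeError; inner `except RuntimeError as e` catches it.
2. `raise KeyError(...) from e` raises KeyError (RuntimeError is attached as __cause__, but only KeyError is active).
3. Outer `except KeyError` matches → ret = 26.
4. `except RuntimeError` is not reached.
Result: 26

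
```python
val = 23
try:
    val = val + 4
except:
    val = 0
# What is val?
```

Step-by-step execution trace:
1. val starts at 23.
2. try: `val = val + 4` → val = 27. No exception raised.
3. `except` is skipped.
Result: 27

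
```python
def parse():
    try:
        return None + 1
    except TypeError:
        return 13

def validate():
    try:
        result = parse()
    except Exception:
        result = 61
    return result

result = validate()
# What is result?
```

Step-by-step execution trace:
1. `validate()` calls `parse()`.
2. In parse: `None + 1` raises TypeError; `except TypeError` catches it → returns 13.
3. In validate: `result = parse()` → result = 13. No exception reaches validate.
4. `except Exception` is skipped; validate returns 13.
5. result = 13.
Result: 13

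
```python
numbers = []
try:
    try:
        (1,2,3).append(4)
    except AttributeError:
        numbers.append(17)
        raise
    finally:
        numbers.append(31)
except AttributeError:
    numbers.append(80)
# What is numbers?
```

Step-by-step execution trace:
1. Inner try: `(1,2,3).append(4)` raises AttributeError.
2. Inner `except AttributeError` matches → `numbers.append(17)` → numbers = [17].
3. bare `raise` re-raises AttributeError.
4. Inner `finally` runs during unwinding: `numbers.append(31)` → numbers = [17, 31].
5. Outer `except AttributeError` matches → `numbers.append(80)` → numbers = [17, 31, 80].
Result: [17, 31, 80]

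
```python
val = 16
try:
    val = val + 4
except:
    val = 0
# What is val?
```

Step-by-step execution trace:
1. val starts at 16.
2. try: `val = val + 4` → val = 20. No exception raised.
3. `except` is skipped.
Result: 20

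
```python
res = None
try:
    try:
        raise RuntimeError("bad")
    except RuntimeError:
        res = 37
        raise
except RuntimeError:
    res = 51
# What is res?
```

Step-by-step execution trace:
1. Inner try: `raise RuntimeError("bad")` raises RuntimeError.
2. Inner `except RuntimeError` matches → res = 37.
3. bare `raise` re-raises the same RuntimeError.
4. Outer `except RuntimeError` matches → res = 51.
Result: 51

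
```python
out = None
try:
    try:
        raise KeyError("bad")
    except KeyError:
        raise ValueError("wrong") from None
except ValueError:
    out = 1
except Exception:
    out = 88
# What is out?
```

Step-by-step execution trace:
1. Inner try raises KeyError; inner `except KeyError` catches it.
2. `raise ValueError(...) from None` raises ValueError (from None suppresses __context__, but the active exception is still ValueError).
3. Outer `except ValueError` matches → out = 1.
4. `except Exception` is not reached.
Result: 1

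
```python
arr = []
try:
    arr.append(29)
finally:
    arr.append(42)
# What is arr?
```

Step-by-step execution trace:
1. try: `arr.append(29)` → arr = [29].
2. The try body completes without raising.
3. finally always runs: `arr.append(42)` → arr = [29, 42].
Result: [29, 42]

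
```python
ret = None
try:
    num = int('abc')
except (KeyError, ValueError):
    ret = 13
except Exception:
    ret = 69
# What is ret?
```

Step-by-step execution trace:
1. `num = int('abc')` raises ValueError.
2. `except (KeyError, ValueError)` matches (ValueError is in the tuple) → ret = 13.
3. `except Exception` is not reached.
Result: 13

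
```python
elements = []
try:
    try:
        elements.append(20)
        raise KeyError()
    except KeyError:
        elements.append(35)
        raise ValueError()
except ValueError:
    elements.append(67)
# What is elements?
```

Step-by-step execution trace:
1. Inner try: `elements.append(20)` → elements = [20].
2. `raise KeyError()` raises KeyError.
3. Inner `except KeyError` matches → `elements.append(35)` → elements = [20, 35].
4. `raise ValueError()` raises ValueError; propagates to outer try.
5. Outer `except ValueError` matches → `elements.append(67)` → elements = [20, 35, 67].
Result: [20, 35, 67]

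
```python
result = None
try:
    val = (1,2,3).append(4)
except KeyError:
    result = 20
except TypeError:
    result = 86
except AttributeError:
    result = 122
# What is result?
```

Step-by-step execution trace:
1. `val = (1,2,3).append(4)` raises AttributeError.
2. `except KeyError` does not match AttributeError; skipped.
3. `except TypeError` does not match AttributeError; skipped.
4. `except AttributeError` matches → result = 122.
Result: 122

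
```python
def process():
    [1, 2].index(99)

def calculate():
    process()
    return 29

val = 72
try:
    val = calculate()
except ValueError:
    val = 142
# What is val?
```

Step-by-step execution trace:
1. val starts at 72.
2. try: `calculate()` calls `process()`.
3. `process()` evaluates `[1, 2].index(99)`, which raises ValueError; it propagates through calculate (uncaught).
4. `return 29` in calculate is not reached; the assignment to val does not complete.
5. `except ValueError` matches → val = 142.
Result: 142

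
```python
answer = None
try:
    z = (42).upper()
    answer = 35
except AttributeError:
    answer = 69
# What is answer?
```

Step-by-step execution trace:
1. `z = (42).upper()` raises AttributeError.
2. `answer = 35` is not reached.
3. `except AttributeError` matches → answer = 69.
Result: 69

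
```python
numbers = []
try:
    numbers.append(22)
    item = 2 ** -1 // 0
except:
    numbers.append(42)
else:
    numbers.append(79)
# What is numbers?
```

Step-by-step execution trace:
1. try: `numbers.append(22)` → numbers = [22].
2. `item = 2 ** -1 // 0` raises ZeroDivisionError.
3. bare `except` matches → `numbers.append(42)` → numbers = [22, 42].
4. `else` is skipped (an exception was raised).
Result: [22, 42]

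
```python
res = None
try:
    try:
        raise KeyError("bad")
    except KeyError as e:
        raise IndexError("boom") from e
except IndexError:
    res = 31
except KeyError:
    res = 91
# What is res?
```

Step-by-step execution trace:
1. Inner try raises KeyError; inner `except KeyError as e` catches it.
2. `raise IndexError(...) from e` raises IndexError (KeyError is attached as __cause__, but only IndexError is active).
3. Outer `except IndexError` matches → res = 31.
4. `except KeyError` is not reached.
Result: 31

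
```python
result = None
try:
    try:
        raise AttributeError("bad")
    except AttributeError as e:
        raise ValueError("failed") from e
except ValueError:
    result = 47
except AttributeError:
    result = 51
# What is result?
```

Step-by-step execution trace:
1. Inner try raises AttributeError; inner `except AttributeError as e` catches it.
2. `raise ValueError(...) from e` raises ValueError (AttributeError is attached as __cause__, but only ValueError is active).
3. Outer `except ValueError` matches → result = 47.
4. `except AttributeError` is not reached.
Result: 47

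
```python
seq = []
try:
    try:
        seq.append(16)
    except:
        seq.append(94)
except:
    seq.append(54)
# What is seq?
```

Step-by-step execution trace:
1. Inner try: `seq.append(16)` → seq = [16]. No exception raised.
2. Inner `except` is skipped.
3. Inner try completes normally; outer `except` is skipped.
Result: [16]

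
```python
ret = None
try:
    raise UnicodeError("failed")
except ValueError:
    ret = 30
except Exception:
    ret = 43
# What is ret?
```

Step-by-step execution trace:
1. `raise UnicodeError(...)` raises UnicodeError.
2. `except ValueError` matches (UnicodeError is a subclass of ValueError) → ret = 30.
3. `except Exception` is not reached.
Result: 30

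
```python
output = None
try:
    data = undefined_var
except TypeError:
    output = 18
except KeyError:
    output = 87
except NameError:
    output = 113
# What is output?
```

Step-by-step execution trace:
1. `data = undefined_var` raises NameError.
2. `except TypeError` does not match NameError; skipped.
3. `except KeyError` does not match NameError; skipped.
4. `except NameError` matches → output = 113.
Result: 113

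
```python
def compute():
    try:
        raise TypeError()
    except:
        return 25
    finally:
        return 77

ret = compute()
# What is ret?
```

Step-by-step execution trace:
1. `compute()` enters try: `raise TypeError()` raises TypeError.
2. bare `except` matches → `return 25` sets pending return value 25.
3. Before returning, `finally: return 77` runs and overrides the pending return.
4. compute() returns 77 → ret = 77.
Result: 77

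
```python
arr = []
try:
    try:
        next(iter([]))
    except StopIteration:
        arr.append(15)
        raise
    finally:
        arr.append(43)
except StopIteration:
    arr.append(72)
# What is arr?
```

Step-by-step execution trace:
1. Inner try: `next(iter([]))` raises StopIteration.
2. Inner `except StopIteration` matches → `arr.append(15)` → arr = [15].
3. bare `raise` re-raises StopIteration.
4. Inner `finally` runs during unwinding: `arr.append(43)` → arr = [15, 43].
5. Outer `except StopIteration` matches → `arr.append(72)` → arr = [15, 43, 72].
Result: [15, 43, 72]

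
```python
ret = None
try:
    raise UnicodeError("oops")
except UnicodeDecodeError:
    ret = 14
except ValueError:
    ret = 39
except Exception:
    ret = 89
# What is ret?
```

Step-by-step execution trace:
1. `raise UnicodeError(...)` raises UnicodeError.
2. `except UnicodeDecodeError` does not match (UnicodeError is not a subclass of UnicodeDecodeError); skipped.
3. `except ValueError` matches (UnicodeError is a subclass of ValueError) → ret = 39.
4. `except Exception` is not reached.
Result: 39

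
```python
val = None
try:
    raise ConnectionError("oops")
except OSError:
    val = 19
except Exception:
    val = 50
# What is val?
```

Step-by-step execution trace:
1. `raise ConnectionError(...)` raises ConnectionError.
2. `except OSError` matches (ConnectionError is a subclass of OSError) → val = 19.
3. `except Exception` is not reached.
Result: 19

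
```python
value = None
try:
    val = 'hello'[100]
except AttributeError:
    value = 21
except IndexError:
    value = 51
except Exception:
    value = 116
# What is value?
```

Step-by-step execution trace:
1. `val = 'hello'[100]` raises IndexError.
2. `except AttributeError` does not match IndexError; skipped.
3. `except IndexError` matches → value = 51.
4. Remaining except clauses are skipped.
Result: 51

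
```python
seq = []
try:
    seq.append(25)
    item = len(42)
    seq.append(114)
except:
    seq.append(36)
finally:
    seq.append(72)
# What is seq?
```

Step-by-step execution trace:
1. try: `seq.append(25)` → seq = [25].
2. `item = len(42)` raises TypeError; `seq.append(114)` is not reached.
3. bare `except` matches → `seq.append(36)` → seq = [25, 36].
4. finally always runs: `seq.append(72)` → seq = [25, 36, 72].
Result: [25, 36, 72]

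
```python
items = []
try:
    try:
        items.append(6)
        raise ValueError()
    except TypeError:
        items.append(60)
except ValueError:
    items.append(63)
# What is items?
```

Step-by-step execution trace:
1. Inner try: `items.append(6)` → items = [6].
2. `raise ValueError()` raises ValueError.
3. Inner `except TypeError` does not match ValueError; exception propagates to outer try.
4. Outer `except ValueError` matches → `items.append(63)` → items = [6, 63].
Result: [6, 63]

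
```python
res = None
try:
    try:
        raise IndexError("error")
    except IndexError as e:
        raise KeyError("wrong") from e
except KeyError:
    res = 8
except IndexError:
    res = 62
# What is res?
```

Step-by-step execution trace:
1. Inner try raises IndexError; inner `except IndexError as e` catches it.
2. `raise KeyError(...) from e` raises KeyError (IndexError is attached as __cause__, but only KeyError is active).
3. Outer `except KeyError` matches → res = 8.
4. `except IndexError` is not reached.
Result: 8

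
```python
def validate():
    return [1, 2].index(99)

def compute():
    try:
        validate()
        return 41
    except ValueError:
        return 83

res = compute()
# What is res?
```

Step-by-step execution trace:
1. `compute()` calls `validate()`.
2. `validate()` evaluates `[1, 2].index(99)`, which raises ValueError; it propagates to the caller.
3. `return 41` is not reached.
4. `except ValueError` in compute matches → returns 83.
5. res = 83.
Result: 83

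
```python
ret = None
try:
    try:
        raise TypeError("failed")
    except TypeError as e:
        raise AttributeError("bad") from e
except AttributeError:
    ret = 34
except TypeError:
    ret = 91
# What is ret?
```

Step-by-step execution trace:
1. Inner try raises TypeError; inner `except TypeError as e` catches it.
2. `raise AttributeError(...) from e` raises AttributeError (TypeError is attached as __cause__, but only AttributeError is active).
3. Outer `except AttributeError` matches → ret = 34.
4. `except TypeError` is not reached.
Result: 34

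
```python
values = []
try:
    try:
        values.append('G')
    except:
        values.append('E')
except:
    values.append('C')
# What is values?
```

Step-by-step execution trace:
1. Inner try: `values.append('G')` → values = ['G']. No exception raised.
2. Inner `except` is skipped.
3. Inner try completes normally; outer `except` is skipped.
Result: ['G']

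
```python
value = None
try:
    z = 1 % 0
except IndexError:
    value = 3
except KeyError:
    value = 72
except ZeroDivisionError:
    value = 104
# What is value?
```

Step-by-step execution trace:
1. `z = 1 % 0` raises ZeroDivisionError.
2. `except IndexError` does not match ZeroDivisionError; skipped.
3. `except KeyError` does not match ZeroDivisionError; skipped.
4. `except ZeroDivisionError` matches → value = 104.
Result: 104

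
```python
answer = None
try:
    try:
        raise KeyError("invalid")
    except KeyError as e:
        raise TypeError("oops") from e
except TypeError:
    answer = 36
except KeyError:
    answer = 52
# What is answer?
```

Step-by-step execution trace:
1. Inner try raises KeyError; inner `except KeyError as e` catches it.
2. `raise TypeError(...) from e` raises TypeError (KeyError is attached as __cause__, but only TypeError is active).
3. Outer `except TypeError` matches → answer = 36.
4. `except KeyError` is not reached.
Result: 36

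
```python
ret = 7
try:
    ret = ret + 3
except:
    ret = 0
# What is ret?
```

Step-by-step execution trace:
1. ret starts at 7.
2. try: `ret = ret + 3` → ret = 10. No exception raised.
3. `except` is skipped.
Result: 10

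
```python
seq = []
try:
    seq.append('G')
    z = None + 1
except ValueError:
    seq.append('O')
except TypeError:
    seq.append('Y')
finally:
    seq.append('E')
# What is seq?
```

Step-by-step execution trace:
1. try: `seq.append('G')` → seq = ['G'].
2. `z = None + 1` raises TypeError.
3. `except ValueError` does not match TypeError; skipped.
4. `except TypeError` matches → `seq.append('Y')` → seq = ['G', 'Y'].
5. finally always runs: `seq.append('E')` → seq = ['G', 'Y', 'E'].
Result: ['G', 'Y', 'E']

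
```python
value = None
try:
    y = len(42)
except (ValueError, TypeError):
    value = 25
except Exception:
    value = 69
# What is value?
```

Step-by-step execution trace:
1. `y = len(42)` raises TypeError.
2. `except (ValueError, TypeError)` matches (TypeError is in the tuple) → value = 25.
3. `except Exception` is not reached.
Result: 25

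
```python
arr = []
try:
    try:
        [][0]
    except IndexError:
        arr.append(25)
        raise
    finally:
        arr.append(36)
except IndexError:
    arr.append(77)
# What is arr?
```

Step-by-step execution trace:
1. Inner try: `[][0]` raises IndexError.
2. Inner `except IndexError` matches → `arr.append(25)` → arr = [25].
3. bare `raise` re-raises IndexError.
4. Inner `finally` runs during unwinding: `arr.append(36)` → arr = [25, 36].
5. Outer `except IndexError` matches → `arr.append(77)` → arr = [25, 36, 77].
Result: [25, 36, 77]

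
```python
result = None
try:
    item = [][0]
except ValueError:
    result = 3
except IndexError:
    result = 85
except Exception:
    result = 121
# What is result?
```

Step-by-step execution trace:
1. `item = [][0]` raises IndexError.
2. `except ValueError` does not match IndexError; skipped.
3. `except IndexError` matches → result = 85.
4. Remaining except clauses are skipped.
Result: 85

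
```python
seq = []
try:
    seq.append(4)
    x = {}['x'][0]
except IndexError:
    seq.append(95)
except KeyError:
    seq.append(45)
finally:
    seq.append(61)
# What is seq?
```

Step-by-step execution trace:
1. try: `seq.append(4)` → seq = [4].
2. `x = {}['x'][0]` raises KeyError.
3. `except IndexError` does not match KeyError; skipped.
4. `except KeyError` matches → `seq.append(45)` → seq = [4, 45].
5. finally always runs: `seq.append(61)` → seq = [4, 45, 61].
Result: [4, 45, 61]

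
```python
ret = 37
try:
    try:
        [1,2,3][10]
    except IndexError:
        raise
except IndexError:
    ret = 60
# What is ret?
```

Step-by-step execution trace:
1. Inner try: `[1,2,3][10]` raises IndexError.
2. Inner `except IndexError` matches; bare `raise` re-raises the same IndexError.
3. Outer `except IndexError` matches → ret = 60.
Result: 60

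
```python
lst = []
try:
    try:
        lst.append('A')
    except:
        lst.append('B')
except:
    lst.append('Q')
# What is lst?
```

Step-by-step execution trace:
1. Inner try: `lst.append('A')` → lst = ['A']. No exception raised.
2. Inner `except` is skipped.
3. Inner try completes normally; outer `except` is skipped.
Result: ['A']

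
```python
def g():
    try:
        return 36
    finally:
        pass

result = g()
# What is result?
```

Step-by-step execution trace:
1. `g()` enters try: `return 36` sets pending return value 36.
2. Before returning, `finally: pass` runs (no effect).
3. g() returns 36 → result = 36.
Result: 36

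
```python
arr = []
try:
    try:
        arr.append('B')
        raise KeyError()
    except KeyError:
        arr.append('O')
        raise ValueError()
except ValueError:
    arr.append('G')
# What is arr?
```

Step-by-step execution trace:
1. Inner try: `arr.append('B')` → arr = ['B'].
2. `raise KeyError()` raises KeyError.
3. Inner `except KeyError` matches → `arr.append('O')` → arr = ['B', 'O'].
4. `raise ValueError()` raises ValueError; propagates to outer try.
5. Outer `except ValueError` matches → `arr.append('G')` → arr = ['B', 'O', 'G'].
Result: ['B', 'O', 'G']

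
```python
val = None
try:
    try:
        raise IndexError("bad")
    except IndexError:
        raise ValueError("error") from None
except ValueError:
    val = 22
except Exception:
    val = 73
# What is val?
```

Step-by-step execution trace:
1. Inner try raises IndexError; inner `except IndexError` catches it.
2. `raise ValueError(...) from None` raises ValueError (from None suppresses __context__, but the active exception is still ValueError).
3. Outer `except ValueError` matches → val = 22.
4. `except Exception` is not reached.
Result: 22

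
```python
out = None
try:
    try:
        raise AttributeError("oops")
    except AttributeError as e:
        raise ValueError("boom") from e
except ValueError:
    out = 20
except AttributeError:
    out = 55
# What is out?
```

Step-by-step execution trace:
1. Inner try raises AttributeError; inner `except AttributeError as e` catches it.
2. `raise ValueError(...) from e` raises ValueError (AttributeError is attached as __cause__, but only ValueError is active).
3. Outer `except ValueError` matches → out = 20.
4. `except AttributeError` is not reached.
Result: 20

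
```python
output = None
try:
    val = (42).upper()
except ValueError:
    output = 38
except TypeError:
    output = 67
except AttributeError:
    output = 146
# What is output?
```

Step-by-step execution trace:
1. `val = (42).upper()` raises AttributeError.
2. `except ValueError` does not match AttributeError; skipped.
3. `except TypeError` does not match AttributeError; skipped.
4. `except AttributeError` matches → output = 146.
Result: 146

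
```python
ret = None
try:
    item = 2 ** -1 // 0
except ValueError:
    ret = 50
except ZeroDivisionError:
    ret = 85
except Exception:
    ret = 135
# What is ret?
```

Step-by-step execution trace:
1. `item = 2 ** -1 // 0` raises ZeroDivisionError.
2. `except ValueError` does not match ZeroDivisionError; skipped.
3. `except ZeroDivisionError` matches → ret = 85.
4. Remaining except clauses are skipped.
Result: 85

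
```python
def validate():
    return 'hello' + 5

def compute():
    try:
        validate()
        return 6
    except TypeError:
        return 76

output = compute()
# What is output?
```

Step-by-step execution trace:
1. `compute()` calls `validate()`.
2. `validate()` evaluates `'hello' + 5`, which raises TypeError; it propagates to the caller.
3. `return 6` is not reached.
4. `except TypeError` in compute matches → returns 76.
5. output = 76.
Result: 76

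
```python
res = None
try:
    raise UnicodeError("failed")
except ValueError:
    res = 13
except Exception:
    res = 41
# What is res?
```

Step-by-step execution trace:
1. `raise UnicodeError(...)` raises UnicodeError.
2. `except ValueError` matches (UnicodeError is a subclass of ValueError) → res = 13.
3. `except Exception` is not reached.
Result: 13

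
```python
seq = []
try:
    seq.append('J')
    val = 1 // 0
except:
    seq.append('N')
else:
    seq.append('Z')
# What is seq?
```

Step-by-step execution trace:
1. try: `seq.append('J')` → seq = ['J'].
2. `val = 1 // 0` raises ZeroDivisionError.
3. bare `except` matches → `seq.append('N')` → seq = ['J', 'N'].
4. `else` is skipped (an exception was raised).
Result: ['J', 'N']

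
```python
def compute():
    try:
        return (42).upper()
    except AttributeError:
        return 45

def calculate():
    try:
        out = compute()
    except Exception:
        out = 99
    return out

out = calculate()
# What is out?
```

Step-by-step execution trace:
1. `calculate()` calls `compute()`.
2. In compute: `(42).upper()` raises AttributeError; `except AttributeError` catches it → returns 45.
3. In calculate: `out = compute()` → out = 45. No exception reaches calculate.
4. `except Exception` is skipped; calculate returns 45.
5. out = 45.
Result: 45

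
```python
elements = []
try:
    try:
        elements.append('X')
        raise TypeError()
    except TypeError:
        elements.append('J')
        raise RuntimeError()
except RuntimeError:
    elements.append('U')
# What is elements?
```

Step-by-step execution trace:
1. Inner try: `elements.append('X')` → elements = ['X'].
2. `raise TypeError()` raises TypeError.
3. Inner `except TypeError` matches → `elements.append('J')` → elements = ['X', 'J'].
4. `raise RuntimeError()` raises RuntimeError; propagates to outer try.
5. Outer `except RuntimeError` matches → `elements.append('U')` → elements = ['X', 'J', 'U'].
Result: ['X', 'J', 'U']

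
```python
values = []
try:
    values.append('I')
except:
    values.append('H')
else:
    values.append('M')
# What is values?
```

Step-by-step execution trace:
1. try: `values.append('I')` → values = ['I']. No exception raised.
2. `except` is skipped.
3. `else` runs (try completed without exception): `values.append('M')` → values = ['I', 'M'].
Result: ['I', 'M']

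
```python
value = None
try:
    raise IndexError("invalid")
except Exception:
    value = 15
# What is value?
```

Step-by-step execution trace:
1. `raise IndexError(...)` raises IndexError.
2. `except Exception` matches (IndexError is a subclass of Exception) → value = 15.
Result: 15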